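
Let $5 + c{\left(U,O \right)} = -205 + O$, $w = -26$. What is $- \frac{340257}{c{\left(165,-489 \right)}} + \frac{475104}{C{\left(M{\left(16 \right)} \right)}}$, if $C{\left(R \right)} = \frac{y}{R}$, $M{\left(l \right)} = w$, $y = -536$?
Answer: $\frac{367371577}{15611} \approx 23533.0$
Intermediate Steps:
$c{\left(U,O \right)} = -210 + O$ ($c{\left(U,O \right)} = -5 + \left(-205 + O\right) = -210 + O$)
$M{\left(l \right)} = -26$
$C{\left(R \right)} = - \frac{536}{R}$
$- \frac{340257}{c{\left(165,-489 \right)}} + \frac{475104}{C{\left(M{\left(16 \right)} \right)}} = - \frac{340257}{-210 - 489} + \frac{475104}{\left(-536\right) \frac{1}{-26}} = - \frac{340257}{-699} + \frac{475104}{\left(-536\right) \left(- \frac{1}{26}\right)} = \left(-340257\right) \left(- \frac{1}{699}\right) + \frac{475104}{\frac{268}{13}} = \frac{113419}{233} + 475104 \cdot \frac{13}{268} = \frac{113419}{233} + \frac{1544088}{67} = \frac{367371577}{15611}$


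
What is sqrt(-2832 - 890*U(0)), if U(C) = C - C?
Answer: 4*I*sqrt(177) ≈ 53.217*I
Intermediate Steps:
U(C) = 0
sqrt(-2832 - 890*U(0)) = sqrt(-2832 - 890*0) = sqrt(-2832 + 0) = sqrt(-2832) = 4*I*sqrt(177)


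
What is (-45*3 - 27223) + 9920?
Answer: -17438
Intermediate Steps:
(-45*3 - 27223) + 9920 = (-135 - 27223) + 9920 = -27358 + 9920 = -17438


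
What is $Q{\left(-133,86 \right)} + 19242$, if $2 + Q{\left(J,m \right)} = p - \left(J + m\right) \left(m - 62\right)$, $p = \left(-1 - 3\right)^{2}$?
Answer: $20384$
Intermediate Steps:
$p = 16$ ($p = \left(-4\right)^{2} = 16$)
$Q{\left(J,m \right)} = 14 - \left(-62 + m\right) \left(J + m\right)$ ($Q{\left(J,m \right)} = -2 - \left(-16 + \left(J + m\right) \left(m - 62\right)\right) = -2 - \left(-16 + \left(J + m\right) \left(-62 + m\right)\right) = -2 - \left(-16 + \left(-62 + m\right) \left(J + m\right)\right) = 14 - \left(-62 + m\right) \left(J + m\right)$)
$Q{\left(-133,86 \right)} + 19242 = \left(14 - 86^{2} + 62 \left(-133\right) + 62 \cdot 86 - \left(-133\right) 86\right) + 19242 = \left(14 - 7396 - 8246 + 5332 + 11438\right) + 19242 = 1142 + 19242 = 20384$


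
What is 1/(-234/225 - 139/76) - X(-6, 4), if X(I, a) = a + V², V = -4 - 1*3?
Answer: -290803/5451 ≈ -53.349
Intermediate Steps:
V = -7 (V = -4 - 3 = -7)
X(I, a) = 49 + a (X(I, a) = a + (-7)² = a + 49 = 49 + a)
1/(-234/225 - 139/76) - X(-6, 4) = 1/(-234/225 - 139/76) - (49 + 4) = 1/(-234*1/225 - 139*1/76) - 1*53 = 1/(-26/25 - 139/76) - 53 = 1/(-5451/1900) - 53 = -1900/5451 - 53 = -290803/5451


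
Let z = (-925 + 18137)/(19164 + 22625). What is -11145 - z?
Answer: -465755617/41789 ≈ -11145.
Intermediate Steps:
z = 17212/41789 ≈ 0.41188
-11145 - z = -11145 - 1*17212/41789 = -11145 - 17212/41789 = -465755617/41789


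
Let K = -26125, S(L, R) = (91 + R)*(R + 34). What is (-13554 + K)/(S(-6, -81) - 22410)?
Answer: 39679/22880 ≈ 1.7342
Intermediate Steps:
S(L, R) = (34 + R)*(91 + R) (S(L, R) = (91 + R)*(34 + R) = (34 + R)*(91 + R))
(-13554 + K)/(S(-6, -81) - 22410) = (-13554 - 26125)/((3094 + (-81)² + 125*(-81)) - 22410) = -39679/((3094 + 6561 - 10125) - 22410) = -39679/(-470 - 22410) = -39679/(-22880) = -39679*(-1/22880) = 39679/22880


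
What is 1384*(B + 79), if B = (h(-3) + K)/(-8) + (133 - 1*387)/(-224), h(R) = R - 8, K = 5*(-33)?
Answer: 1978947/14 ≈ 1.4135e+5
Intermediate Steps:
K = -165
h(R) = -8 + R
B = 2591/112 (B = ((-8 - 3) - 165)/(-8) + (133 - 1*387)/(-224) = (-11 - 165)*(-⅛) + (133 - 387)*(-1/224) = -176*(-⅛) - 254*(-1/224) = 22 + 127/112 = 2591/112 ≈ 23.134)
1384*(B + 79) = 1384*(2591/112 + 79) = 1384*(11439/112) = 1978947/14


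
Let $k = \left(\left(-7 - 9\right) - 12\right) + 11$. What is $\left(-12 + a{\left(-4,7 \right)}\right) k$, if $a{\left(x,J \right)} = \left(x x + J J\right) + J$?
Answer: $-1020$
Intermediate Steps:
$a{\left(x,J \right)} = J + J^{2} + x^{2}$ ($a{\left(x,J \right)} = \left(x^{2} + J^{2}\right) + J = \left(J^{2} + x^{2}\right) + J = J + J^{2} + x^{2}$)
$k = -17$ ($k = \left(\left(-7 - 9\right) - 12\right) + 11 = \left(-16 - 12\right) + 11 = -28 + 11 = -17$)
$\left(-12 + a{\left(-4,7 \right)}\right) k = \left(-12 + \left(7 + 7^{2} + \left(-4\right)^{2}\right)\right) \left(-17\right) = \left(-12 + \left(7 + 49 + 16\right)\right) \left(-17\right) = \left(-12 + 72\right) \left(-17\right) = 60 \left(-17\right) = -1020$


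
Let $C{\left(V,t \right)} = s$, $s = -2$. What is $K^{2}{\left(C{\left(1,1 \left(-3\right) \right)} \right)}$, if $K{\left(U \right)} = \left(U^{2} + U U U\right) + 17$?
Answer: $169$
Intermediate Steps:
$C{\left(V,t \right)} = -2$
$K{\left(U \right)} = 17 + U^{2} + U^{3}$ ($K{\left(U \right)} = \left(U^{2} + U^{2} U\right) + 17 = \left(U^{2} + U^{3}\right) + 17 = 17 + U^{2} + U^{3}$)
$K^{2}{\left(C{\left(1,1 \left(-3\right) \right)} \right)} = \left(17 + \left(-2\right)^{2} + \left(-2\right)^{3}\right)^{2} = \left(17 + 4 - 8\right)^{2} = 13^{2} = 169$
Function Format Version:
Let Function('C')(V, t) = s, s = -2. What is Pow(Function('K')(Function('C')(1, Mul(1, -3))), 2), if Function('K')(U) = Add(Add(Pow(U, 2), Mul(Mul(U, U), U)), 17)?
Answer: 169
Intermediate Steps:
Function('C')(V, t) = -2
Function('K')(U) = Add(17, Pow(U, 2), Pow(U, 3)) (Function('K')(U) = Add(Add(Pow(U, 2), Mul(Pow(U, 2), U)), 17) = Add(Add(Pow(U, 2), Pow(U, 3)), 17) = Add(17, Pow(U, 2), Pow(U, 3)))
Pow(Function('K')(Function('C')(1, Mul(1, -3))), 2) = Pow(Add(17, Pow(-2, 2), Pow(-2, 3)), 2) = Pow(Add(17, 4, -8), 2) = Pow(13, 2) = 169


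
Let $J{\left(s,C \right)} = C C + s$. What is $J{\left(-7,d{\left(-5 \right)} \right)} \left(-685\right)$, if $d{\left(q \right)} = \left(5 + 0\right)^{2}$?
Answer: $-423330$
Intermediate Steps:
$d{\left(q \right)} = 25$ ($d{\left(q \right)} = 5^{2} = 25$)
$J{\left(s,C \right)} = s + C^{2}$ ($J{\left(s,C \right)} = C^{2} + s = s + C^{2}$)
$J{\left(-7,d{\left(-5 \right)} \right)} \left(-685\right) = \left(-7 + 25^{2}\right) \left(-685\right) = \left(-7 + 625\right) \left(-685\right) = 618 \left(-685\right) = -423330$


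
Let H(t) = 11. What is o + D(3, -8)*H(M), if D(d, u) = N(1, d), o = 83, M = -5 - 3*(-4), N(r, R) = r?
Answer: 94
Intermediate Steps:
M = 7 (M = -5 + 12 = 7)
D(d, u) = 1
o + D(3, -8)*H(M) = 83 + 1*11 = 83 + 11 = 94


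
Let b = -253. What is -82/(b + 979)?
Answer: -41/363 ≈ -0.11295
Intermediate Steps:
-82/(b + 979) = -82/(-253 + 979) = -82/726 = (1/726)*(-82) = -41/363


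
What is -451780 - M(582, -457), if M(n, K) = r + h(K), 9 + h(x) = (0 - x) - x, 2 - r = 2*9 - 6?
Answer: -452675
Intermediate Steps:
r = -10 (r = 2 - (2*9 - 6) = 2 - (18 - 6) = 2 - 1*12 = 2 - 12 = -10)
h(x) = -9 - 2*x (h(x) = -9 + ((0 - x) - x) = -9 + (-x - x) = -9 - 2*x)
M(n, K) = -19 - 2*K (M(n, K) = -10 + (-9 - 2*K) = -19 - 2*K)
-451780 - M(582, -457) = -451780 - (-19 - 2*(-457)) = -451780 - (-19 + 914) = -451780 - 1*895 = -451780 - 895 = -452675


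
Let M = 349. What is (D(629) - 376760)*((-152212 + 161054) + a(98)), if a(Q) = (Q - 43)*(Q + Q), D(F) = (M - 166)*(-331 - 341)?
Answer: -9805819792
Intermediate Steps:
D(F) = -122976 (D(F) = (349 - 166)*(-331 - 341) = 183*(-672) = -122976)
a(Q) = 2*Q*(-43 + Q) (a(Q) = (-43 + Q)*(2*Q) = 2*Q*(-43 + Q))
(D(629) - 376760)*((-152212 + 161054) + a(98)) = (-122976 - 376760)*((-152212 + 161054) + 2*98*(-43 + 98)) = -499736*(8842 + 2*98*55) = -499736*(8842 + 10780) = -499736*19622 = -9805819792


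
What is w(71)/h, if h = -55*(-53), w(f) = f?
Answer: 71/2915 ≈ 0.024357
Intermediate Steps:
h = 2915
w(71)/h = 71/2915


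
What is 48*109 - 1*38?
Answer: 5194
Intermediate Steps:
48*109 - 1*38 = 5232 - 38 = 5194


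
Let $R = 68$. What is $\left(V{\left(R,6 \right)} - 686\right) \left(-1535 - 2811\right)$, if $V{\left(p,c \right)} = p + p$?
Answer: $2390300$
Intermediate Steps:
$V{\left(p,c \right)} = 2 p$
$\left(V{\left(R,6 \right)} - 686\right) \left(-1535 - 2811\right) = \left(2 \cdot 68 - 686\right) \left(-1535 - 2811\right) = \left(136 - 686\right) \left(-4346\right) = \left(-550\right) \left(-4346\right) = 2390300$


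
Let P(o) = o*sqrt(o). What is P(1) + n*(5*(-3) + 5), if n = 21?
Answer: -209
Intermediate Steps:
P(o) = o**(3/2)
P(1) + n*(5*(-3) + 5) = 1**(3/2) + 21*(5*(-3) + 5) = 1 + 21*(-15 + 5) = 1 + 21*(-10) = 1 - 210 = -209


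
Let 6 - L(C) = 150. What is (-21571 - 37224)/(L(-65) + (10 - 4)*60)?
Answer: -58795/216 ≈ -272.20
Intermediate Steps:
L(C) = -144 (L(C) = 6 - 1*150 = 6 - 150 = -144)
(-21571 - 37224)/(L(-65) + (10 - 4)*60) = (-21571 - 37224)/(-144 + (10 - 4)*60) = -58795/(-144 + 6*60) = -58795/(-144 + 360) = -58795/216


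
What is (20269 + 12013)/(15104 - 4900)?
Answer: 16141/5102 ≈ 3.1637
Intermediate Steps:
(20269 + 12013)/(15104 - 4900) = 32282/10204 = 32282*(1/10204) = 16141/5102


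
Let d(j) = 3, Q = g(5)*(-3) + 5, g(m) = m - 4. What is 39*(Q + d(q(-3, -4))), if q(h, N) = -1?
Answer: 195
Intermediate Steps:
g(m) = -4 + m
Q = 2 (Q = (-4 + 5)*(-3) + 5 = 1*(-3) + 5 = -3 + 5 = 2)
39*(Q + d(q(-3, -4))) = 39*(2 + 3) = 39*5 = 195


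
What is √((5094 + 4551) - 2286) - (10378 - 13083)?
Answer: 2705 + √7359 ≈ 2790.8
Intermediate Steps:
√((5094 + 4551) - 2286) - (10378 - 13083) = √(9645 - 2286) - 1*(-2705) = √7359 + 2705 = 2705 + √7359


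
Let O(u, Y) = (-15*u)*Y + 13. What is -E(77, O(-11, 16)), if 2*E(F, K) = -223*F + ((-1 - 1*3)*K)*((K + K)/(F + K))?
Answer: 7370293/390 ≈ 18898.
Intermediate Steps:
O(u, Y) = 13 - 15*Y*u (O(u, Y) = -15*Y*u + 13 = 13 - 15*Y*u)
E(F, K) = -223*F/2 - 4*K**2/(F + K) (E(F, K) = (-223*F + ((-1 - 1*3)*K)*((K + K)/(F + K)))/2 = (-223*F + ((-1 - 3)*K)*((2*K)/(F + K)))/2 = (-223*F + (-4*K)*(2*K/(F + K)))/2 = (-223*F - 8*K**2/(F + K))/2 = -223*F/2 - 4*K**2/(F + K))
-E(77, O(-11, 16)) = -(-223*77**2 - 8*(13 - 15*16*(-11))**2 - 223*77*(13 - 15*16*(-11)))/(2*(77 + (13 - 15*16*(-11)))) = -(-223*5929 - 8*(13 + 2640)**2 - 223*77*(13 + 2640))/(2*(77 + (13 + 2640))) = -(-1322167 - 8*2653**2 - 223*77*2653)/(2*(77 + 2653)) = -(-1322167 - 8*7038409 - 45554663)/(2*2730) = -(-1322167 - 56307272 - 45554663)/(2*2730) = -(-103184102)/(2*2730) = -1*(-7370293/390) = 7370293/390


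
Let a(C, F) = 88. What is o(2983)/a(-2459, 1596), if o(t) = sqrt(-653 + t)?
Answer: sqrt(2330)/88 ≈ 0.54852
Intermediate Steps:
o(2983)/a(-2459, 1596) = sqrt(-653 + 2983)/88 = sqrt(2330)*(1/88) = sqrt(2330)/88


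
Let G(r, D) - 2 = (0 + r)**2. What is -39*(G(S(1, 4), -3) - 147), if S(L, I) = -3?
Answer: 5304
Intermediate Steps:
G(r, D) = 2 + r**2 (G(r, D) = 2 + (0 + r)**2 = 2 + r**2)
-39*(G(S(1, 4), -3) - 147) = -39*((2 + (-3)**2) - 147) = -39*((2 + 9) - 147) = -39*(11 - 147) = -39*(-136) = 5304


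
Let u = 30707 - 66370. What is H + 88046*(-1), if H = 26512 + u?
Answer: -97197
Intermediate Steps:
u = -35663
H = -9151 (H = 26512 - 35663 = -9151)
H + 88046*(-1) = -9151 + 88046*(-1) = -9151 - 88046 = -97197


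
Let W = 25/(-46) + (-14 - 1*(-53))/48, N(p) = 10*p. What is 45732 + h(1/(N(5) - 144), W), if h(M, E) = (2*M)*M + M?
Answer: 101021965/2209 ≈ 45732.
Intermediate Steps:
W = 99/368 (W = 25*(-1/46) + (-14 + 53)*(1/48) = -25/46 + 39*(1/48) = -25/46 + 13/16 = 99/368 ≈ 0.26902)
h(M, E) = M + 2*M**2 (h(M, E) = 2*M**2 + M = M + 2*M**2)
45732 + h(1/(N(5) - 144), W) = 45732 + (1 + 2/(10*5 - 144))/(10*5 - 144) = 45732 + (1 + 2/(50 - 144))/(50 - 144) = 45732 + (1 + 2/(-94))/(-94) = 45732 - (1 + 2*(-1/94))/94 = 45732 - (1 - 1/47)/94 = 45732 - 1/94*46/47 = 45732 - 23/2209 = 101021965/2209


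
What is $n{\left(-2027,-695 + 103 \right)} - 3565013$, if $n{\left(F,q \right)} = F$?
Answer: $-3567040$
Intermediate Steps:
$n{\left(-2027,-695 + 103 \right)} - 3565013 = -2027 - 3565013 = -3567040$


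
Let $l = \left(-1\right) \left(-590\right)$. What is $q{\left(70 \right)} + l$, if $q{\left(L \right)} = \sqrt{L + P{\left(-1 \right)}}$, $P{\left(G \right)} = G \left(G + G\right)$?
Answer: $590 + 6 \sqrt{2} \approx 598.49$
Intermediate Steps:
$P{\left(G \right)} = 2 G^{2}$ ($P{\left(G \right)} = G 2 G = 2 G^{2}$)
$q{\left(L \right)} = \sqrt{2 + L}$ ($q{\left(L \right)} = \sqrt{L + 2 \left(-1\right)^{2}} = \sqrt{L + 2 \cdot 1} = \sqrt{L + 2} = \sqrt{2 + L}$)
$l = 590$
$q{\left(70 \right)} + l = \sqrt{2 + 70} + 590 = \sqrt{72} + 590 = 6 \sqrt{2} + 590 = 590 + 6 \sqrt{2}$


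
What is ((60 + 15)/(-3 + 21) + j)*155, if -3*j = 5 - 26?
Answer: 10385/6 ≈ 1730.8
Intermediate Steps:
j = 7 (j = -(5 - 26)/3 = -⅓*(-21) = 7)
((60 + 15)/(-3 + 21) + j)*155 = ((60 + 15)/(-3 + 21) + 7)*155 = (75/18 + 7)*155 = (75*(1/18) + 7)*155 = (25/6 + 7)*155 = (67/6)*155 = 10385/6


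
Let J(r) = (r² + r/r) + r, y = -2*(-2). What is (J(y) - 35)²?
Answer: 196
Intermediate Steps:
y = 4
J(r) = 1 + r + r² (J(r) = (r² + 1) + r = (1 + r²) + r = 1 + r + r²)
(J(y) - 35)² = ((1 + 4 + 4²) - 35)² = ((1 + 4 + 16) - 35)² = (21 - 35)² = (-14)² = 196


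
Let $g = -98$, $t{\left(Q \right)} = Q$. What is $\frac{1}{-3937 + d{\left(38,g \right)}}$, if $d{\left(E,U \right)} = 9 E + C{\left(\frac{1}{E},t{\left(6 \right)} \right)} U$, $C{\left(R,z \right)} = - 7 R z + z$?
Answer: $- \frac{19}{77419} \approx -0.00024542$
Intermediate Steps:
$C{\left(R,z \right)} = z - 7 R z$ ($C{\left(R,z \right)} = - 7 R z + z = z - 7 R z$)
$d{\left(E,U \right)} = 9 E + U \left(6 - \frac{42}{E}\right)$ ($d{\left(E,U \right)} = 9 E + 6 \left(1 - \frac{7}{E}\right) U = 9 E + \left(6 - \frac{42}{E}\right) U = 9 E + U \left(6 - \frac{42}{E}\right)$)
$\frac{1}{-3937 + d{\left(38,g \right)}} = \frac{1}{-3937 + \left(6 \left(-98\right) + 9 \cdot 38 - - \frac{4116}{38}\right)} = \frac{1}{-3937 - \left(246 - \frac{2058}{19}\right)} = \frac{1}{-3937 + \left(-588 + 342 + \frac{2058}{19}\right)} = \frac{1}{-3937 - \frac{2616}{19}} = \frac{1}{- \frac{77419}{19}} = - \frac{19}{77419}$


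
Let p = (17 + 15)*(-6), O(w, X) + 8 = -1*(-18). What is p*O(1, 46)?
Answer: -1920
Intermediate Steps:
O(w, X) = 10 (O(w, X) = -8 - 1*(-18) = -8 + 18 = 10)
p = -192 (p = 32*(-6) = -192)
p*O(1, 46) = -192*10 = -1920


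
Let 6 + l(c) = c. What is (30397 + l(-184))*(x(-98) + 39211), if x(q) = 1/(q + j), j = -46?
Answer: 56853430427/48 ≈ 1.1844e+9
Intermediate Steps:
l(c) = -6 + c
x(q) = 1/(-46 + q) (x(q) = 1/(q - 46) = 1/(-46 + q))
(30397 + l(-184))*(x(-98) + 39211) = (30397 + (-6 - 184))*(1/(-46 - 98) + 39211) = (30397 - 190)*(1/(-144) + 39211) = 30207*(-1/144 + 39211) = 30207*(5646383/144) = 56853430427/48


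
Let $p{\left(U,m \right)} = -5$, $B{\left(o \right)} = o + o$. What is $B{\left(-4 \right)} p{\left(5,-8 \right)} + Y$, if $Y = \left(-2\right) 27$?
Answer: $-14$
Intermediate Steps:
$B{\left(o \right)} = 2 o$
$Y = -54$
$B{\left(-4 \right)} p{\left(5,-8 \right)} + Y = 2 \left(-4\right) \left(-5\right) - 54 = \left(-8\right) \left(-5\right) - 54 = 40 - 54 = -14$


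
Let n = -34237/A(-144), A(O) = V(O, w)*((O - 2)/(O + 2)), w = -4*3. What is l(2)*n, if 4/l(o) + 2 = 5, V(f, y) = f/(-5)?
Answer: -166495/108 ≈ -1541.6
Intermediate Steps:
w = -12
V(f, y) = -f/5 (V(f, y) = f*(-⅕) = -f/5)
l(o) = 4/3 (l(o) = 4/(-2 + 5) = 4/3)
A(O) = -O*(-2 + O)/(5*(2 + O)) (A(O) = (-O/5)*((O - 2)/(O + 2)) = (-O/5)*((-2 + O)/(2 + O)) = -O*(-2 + O)/(5*(2 + O)))
n = -166495/144 (n = -34237*(-5*(2 - 144)/(144*(2 - 1*(-144)))) = -34237*355/(72*(2 + 144)) = -34237/((⅕)*(-144)*(-1/142)*146) = -34237/10512/355 = -34237*355/10512 = -166495/144 ≈ -1156.2)
l(2)*n = (4/3)*(-166495/144) = -166495/108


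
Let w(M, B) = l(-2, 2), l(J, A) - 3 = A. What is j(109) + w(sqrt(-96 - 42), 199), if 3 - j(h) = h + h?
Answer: -210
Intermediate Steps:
l(J, A) = 3 + A
w(M, B) = 5 (w(M, B) = 3 + 2 = 5)
j(h) = 3 - 2*h (j(h) = 3 - (h + h) = 3 - 2*h)
j(109) + w(sqrt(-96 - 42), 199) = (3 - 2*109) + 5 = (3 - 218) + 5 = -215 + 5 = -210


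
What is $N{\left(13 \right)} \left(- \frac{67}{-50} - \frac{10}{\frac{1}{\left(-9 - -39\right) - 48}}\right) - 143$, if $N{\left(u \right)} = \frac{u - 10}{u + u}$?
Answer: $- \frac{158699}{1300} \approx -122.08$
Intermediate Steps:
$N{\left(u \right)} = \frac{-10 + u}{2 u}$
$N{\left(13 \right)} \left(- \frac{67}{-50} - \frac{10}{\frac{1}{\left(-9 - -39\right) - 48}}\right) - 143 = \frac{-10 + 13}{2 \cdot 13} \left(- \frac{67}{-50} - \frac{10}{\frac{1}{\left(-9 - -39\right) - 48}}\right) - 143 = \frac{1}{2} \cdot \frac{1}{13} \cdot 3 \left(\left(-67\right) \left(- \frac{1}{50}\right) - \frac{10}{\frac{1}{\left(-9 + 39\right) - 48}}\right) - 143 = \frac{3 \left(\frac{67}{50} - \frac{10}{\frac{1}{30 - 48}}\right)}{26} - 143 = \frac{3 \left(\frac{67}{50} - \frac{10}{\frac{1}{-18}}\right)}{26} - 143 = \frac{3 \left(\frac{67}{50} - \frac{10}{- \frac{1}{18}}\right)}{26} - 143 = \frac{3 \left(\frac{67}{50} - -180\right)}{26} - 143 = \frac{3 \left(\frac{67}{50} + 180\right)}{26} - 143 = \frac{3}{26} \cdot \frac{9067}{50} - 143 = \frac{27201}{1300} - 143 = - \frac{158699}{1300}$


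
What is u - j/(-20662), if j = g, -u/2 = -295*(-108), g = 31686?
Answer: -658275477/10331 ≈ -63718.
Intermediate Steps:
u = -63720 (u = -(-590)*(-108) = -2*31860 = -63720)
j = 31686
u - j/(-20662) = -63720 - 31686/(-20662) = -63720 - 31686*(-1)/20662 = -63720 - 1*(-15843/10331) = -63720 + 15843/10331 = -658275477/10331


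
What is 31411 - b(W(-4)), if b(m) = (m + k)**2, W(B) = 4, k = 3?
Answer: 31362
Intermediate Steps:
b(m) = (3 + m)**2 (b(m) = (m + 3)**2 = (3 + m)**2)
31411 - b(W(-4)) = 31411 - (3 + 4)**2 = 31411 - 1*7**2 = 31411 - 1*49 = 31411 - 49 = 31362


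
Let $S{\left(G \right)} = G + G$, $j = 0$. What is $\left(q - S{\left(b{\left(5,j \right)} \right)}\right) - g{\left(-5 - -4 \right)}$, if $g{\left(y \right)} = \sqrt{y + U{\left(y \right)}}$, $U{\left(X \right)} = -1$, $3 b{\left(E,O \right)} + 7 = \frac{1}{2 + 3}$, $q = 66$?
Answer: $\frac{1058}{15} - i \sqrt{2} \approx 70.533 - 1.4142 i$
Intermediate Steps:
$b{\left(E,O \right)} = - \frac{34}{15}$ ($b{\left(E,O \right)} = - \frac{7}{3} + \frac{1}{3 \left(2 + 3\right)} = - \frac{7}{3} + \frac{1}{3 \cdot 5} = - \frac{7}{3} + \frac{1}{3} \cdot \frac{1}{5} = - \frac{7}{3} + \frac{1}{15} = - \frac{34}{15}$)
$S{\left(G \right)} = 2 G$
$g{\left(y \right)} = \sqrt{-1 + y}$ ($g{\left(y \right)} = \sqrt{y - 1} = \sqrt{-1 + y}$)
$\left(q - S{\left(b{\left(5,j \right)} \right)}\right) - g{\left(-5 - -4 \right)} = \left(66 - 2 \left(- \frac{34}{15}\right)\right) - \sqrt{-1 - 1} = \left(66 - - \frac{68}{15}\right) - \sqrt{-1 + \left(-5 + 4\right)} = \left(66 + \frac{68}{15}\right) - \sqrt{-1 - 1} = \frac{1058}{15} - \sqrt{-2} = \frac{1058}{15} - i \sqrt{2}$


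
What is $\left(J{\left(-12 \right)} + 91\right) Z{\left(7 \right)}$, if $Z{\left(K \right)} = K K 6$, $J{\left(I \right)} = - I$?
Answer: $30282$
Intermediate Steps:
$Z{\left(K \right)} = 6 K^{2}$ ($Z{\left(K \right)} = K^{2} \cdot 6 = 6 K^{2}$)
$\left(J{\left(-12 \right)} + 91\right) Z{\left(7 \right)} = \left(\left(-1\right) \left(-12\right) + 91\right) 6 \cdot 7^{2} = \left(12 + 91\right) 6 \cdot 49 = 103 \cdot 294 = 30282$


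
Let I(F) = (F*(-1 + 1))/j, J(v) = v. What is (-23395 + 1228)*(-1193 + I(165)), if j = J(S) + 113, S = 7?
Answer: 26445231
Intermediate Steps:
j = 120 (j = 7 + 113 = 120)
I(F) = 0 (I(F) = (F*(-1 + 1))/120 = (F*0)*(1/120) = 0*(1/120) = 0)
(-23395 + 1228)*(-1193 + I(165)) = (-23395 + 1228)*(-1193 + 0) = -22167*(-1193) = 26445231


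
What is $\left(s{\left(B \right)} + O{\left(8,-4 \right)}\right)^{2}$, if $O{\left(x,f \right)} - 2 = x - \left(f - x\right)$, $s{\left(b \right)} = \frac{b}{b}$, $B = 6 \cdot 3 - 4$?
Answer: $529$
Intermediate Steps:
$B = 14$ ($B = 18 - 4 = 14$)
$s{\left(b \right)} = 1$
$O{\left(x,f \right)} = 2 - f + 2 x$ ($O{\left(x,f \right)} = 2 + \left(x - \left(f - x\right)\right) = 2 - \left(f - 2 x\right) = 2 - f + 2 x$)
$\left(s{\left(B \right)} + O{\left(8,-4 \right)}\right)^{2} = \left(1 + \left(2 - -4 + 2 \cdot 8\right)\right)^{2} = \left(1 + \left(2 + 4 + 16\right)\right)^{2} = \left(1 + 22\right)^{2} = 23^{2} = 529$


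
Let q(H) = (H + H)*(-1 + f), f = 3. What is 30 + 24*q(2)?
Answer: 222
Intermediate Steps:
q(H) = 4*H (q(H) = (H + H)*(-1 + 3) = (2*H)*2 = 4*H)
30 + 24*q(2) = 30 + 24*(4*2) = 30 + 24*8 = 30 + 192 = 222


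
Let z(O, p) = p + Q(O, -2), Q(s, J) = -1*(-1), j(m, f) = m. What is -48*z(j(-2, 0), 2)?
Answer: -144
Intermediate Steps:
Q(s, J) = 1
z(O, p) = 1 + p (z(O, p) = p + 1 = 1 + p)
-48*z(j(-2, 0), 2) = -48*(1 + 2) = -48*3 = -144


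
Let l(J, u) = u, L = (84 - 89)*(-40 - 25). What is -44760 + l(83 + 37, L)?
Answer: -44435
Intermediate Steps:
L = 325 (L = -5*(-65) = 325)
-44760 + l(83 + 37, L) = -44760 + 325 = -44435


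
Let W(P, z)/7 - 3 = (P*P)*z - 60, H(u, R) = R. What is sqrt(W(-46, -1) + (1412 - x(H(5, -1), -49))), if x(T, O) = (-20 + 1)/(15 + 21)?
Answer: I*sqrt(496745)/6 ≈ 117.47*I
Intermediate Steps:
x(T, O) = -19/36
W(P, z) = -399 + 7*z*P**2 (W(P, z) = 21 + 7*((P*P)*z - 60) = 21 + 7*(P**2*z - 60) = 21 + 7*(z*P**2 - 60) = 21 + 7*(-60 + z*P**2) = 21 + (-420 + 7*z*P**2) = -399 + 7*z*P**2)
sqrt(W(-46, -1) + (1412 - x(H(5, -1), -49))) = sqrt((-399 + 7*(-1)*(-46)**2) + (1412 - 1*(-19/36))) = sqrt((-399 + 7*(-1)*2116) + (1412 + 19/36)) = sqrt((-399 - 14812) + 50851/36) = sqrt(-15211 + 50851/36) = sqrt(-496745/36) = I*sqrt(496745)/6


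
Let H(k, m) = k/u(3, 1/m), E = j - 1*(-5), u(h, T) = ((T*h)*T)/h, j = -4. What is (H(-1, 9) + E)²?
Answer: 6400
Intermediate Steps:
u(h, T) = T² (u(h, T) = (h*T²)/h = T²)
E = 1 (E = -4 - 1*(-5) = -4 + 5 = 1)
H(k, m) = k*m² (H(k, m) = k/((1/m)²) = k/(m⁻²) = k*m²)
(H(-1, 9) + E)² = (-1*9² + 1)² = (-1*81 + 1)² = (-81 + 1)² = (-80)² = 6400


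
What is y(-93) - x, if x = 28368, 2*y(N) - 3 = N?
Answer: -28413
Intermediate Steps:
y(N) = 3/2 + N/2
y(-93) - x = (3/2 + (½)*(-93)) - 1*28368 = (3/2 - 93/2) - 28368 = -45 - 28368 = -28413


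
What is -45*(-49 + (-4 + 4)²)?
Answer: 2205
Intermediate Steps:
-45*(-49 + (-4 + 4)²) = -45*(-49 + 0²) = -45*(-49 + 0) = -45*(-49) = 2205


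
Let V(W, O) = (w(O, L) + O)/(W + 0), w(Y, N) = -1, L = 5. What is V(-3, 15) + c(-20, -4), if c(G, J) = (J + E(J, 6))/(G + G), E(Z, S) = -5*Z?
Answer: -76/15 ≈ -5.0667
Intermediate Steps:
c(G, J) = -2*J/G (c(G, J) = (J - 5*J)/(G + G) = (-4*J)/((2*G)) = (-4*J)*(1/(2*G)) = -2*J/G)
V(W, O) = (-1 + O)/W (V(W, O) = (-1 + O)/(W + 0) = (-1 + O)/W)
V(-3, 15) + c(-20, -4) = (-1 + 15)/(-3) - 2*(-4)/(-20) = -⅓*14 - 2*(-4)*(-1/20) = -14/3 - ⅖ = -76/15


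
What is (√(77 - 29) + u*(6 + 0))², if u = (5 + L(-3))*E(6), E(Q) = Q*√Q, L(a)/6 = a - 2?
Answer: 4860048 - 21600*√2 ≈ 4.8295e+6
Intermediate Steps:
L(a) = -12 + 6*a (L(a) = 6*(a - 2) = 6*(-2 + a) = -12 + 6*a)
E(Q) = Q^(3/2)
u = -150*√6 (u = (5 + (-12 + 6*(-3)))*6^(3/2) = (5 + (-12 - 18))*(6*√6) = (5 - 30)*(6*√6) = -150*√6 ≈ -367.42)
(√(77 - 29) + u*(6 + 0))² = (√(77 - 29) + (-150*√6)*(6 + 0))² = (√48 - 150*√6*6)² = (4*√3 - 900*√6)² = (-900*√6 + 4*√3)²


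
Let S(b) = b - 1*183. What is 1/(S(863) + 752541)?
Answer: 1/753221 ≈ 1.3276e-6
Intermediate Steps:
S(b) = -183 + b (S(b) = b - 183 = -183 + b)
1/(S(863) + 752541) = 1/((-183 + 863) + 752541) = 1/(680 + 752541) = 1/753221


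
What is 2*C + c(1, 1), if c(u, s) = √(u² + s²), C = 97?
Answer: 194 + √2 ≈ 195.41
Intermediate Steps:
c(u, s) = √(s² + u²)
2*C + c(1, 1) = 2*97 + √(1² + 1²) = 194 + √(1 + 1) = 194 + √2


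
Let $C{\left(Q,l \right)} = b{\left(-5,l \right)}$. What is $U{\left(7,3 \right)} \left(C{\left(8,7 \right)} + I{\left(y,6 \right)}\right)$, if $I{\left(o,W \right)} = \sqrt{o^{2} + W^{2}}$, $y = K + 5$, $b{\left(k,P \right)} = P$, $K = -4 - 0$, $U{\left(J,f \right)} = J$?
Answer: $49 + 7 \sqrt{37} \approx 91.579$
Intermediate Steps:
$K = -4$ ($K = -4 + 0 = -4$)
$y = 1$ ($y = -4 + 5 = 1$)
$C{\left(Q,l \right)} = l$
$I{\left(o,W \right)} = \sqrt{W^{2} + o^{2}}$
$U{\left(7,3 \right)} \left(C{\left(8,7 \right)} + I{\left(y,6 \right)}\right) = 7 \left(7 + \sqrt{6^{2} + 1^{2}}\right) = 7 \left(7 + \sqrt{36 + 1}\right) = 7 \left(7 + \sqrt{37}\right) = 49 + 7 \sqrt{37}$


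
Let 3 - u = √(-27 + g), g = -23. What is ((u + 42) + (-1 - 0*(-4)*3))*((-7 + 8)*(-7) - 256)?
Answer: -11572 + 1315*I*√2 ≈ -11572.0 + 1859.7*I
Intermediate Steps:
u = 3 - 5*I*√2 (u = 3 - √(-27 - 23) = 3 - √(-50) = 3 - 5*I*√2 ≈ 3.0 - 7.0711*I)
((u + 42) + (-1 - 0*(-4)*3))*((-7 + 8)*(-7) - 256) = (((3 - 5*I*√2) + 42) + (-1 - 0*(-4)*3))*((-7 + 8)*(-7) - 256) = ((45 - 5*I*√2) + (-1 - 0*3))*(1*(-7) - 256) = ((45 - 5*I*√2) + (-1 - 1*0))*(-7 - 256) = ((45 - 5*I*√2) + (-1 + 0))*(-263) = ((45 - 5*I*√2) - 1)*(-263) = (44 - 5*I*√2)*(-263) = -11572 + 1315*I*√2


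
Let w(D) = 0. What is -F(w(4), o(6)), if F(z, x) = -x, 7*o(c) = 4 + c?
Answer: 10/7 ≈ 1.4286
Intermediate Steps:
o(c) = 4/7 + c/7 (o(c) = (4 + c)/7 = 4/7 + c/7)
-F(w(4), o(6)) = -(-1)*(4/7 + (⅐)*6) = -(-1)*(4/7 + 6/7) = -(-1)*10/7 = -1*(-10/7) = 10/7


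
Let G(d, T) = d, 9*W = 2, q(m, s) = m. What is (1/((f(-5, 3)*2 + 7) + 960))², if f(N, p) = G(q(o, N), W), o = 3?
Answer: 1/946729 ≈ 1.0563e-6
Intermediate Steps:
W = 2/9 (W = (⅑)*2 = 2/9 ≈ 0.22222)
f(N, p) = 3
(1/((f(-5, 3)*2 + 7) + 960))² = (1/((3*2 + 7) + 960))² = (1/((6 + 7) + 960))² = (1/(13 + 960))² = (1/973)² = 1/946729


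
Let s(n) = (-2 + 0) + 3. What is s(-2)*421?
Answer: 421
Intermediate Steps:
s(n) = 1 (s(n) = -2 + 3 = 1)
s(-2)*421 = 1*421 = 421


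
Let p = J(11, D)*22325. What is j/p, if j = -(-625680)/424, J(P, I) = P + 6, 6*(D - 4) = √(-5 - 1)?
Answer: 15642/4022965 ≈ 0.0038882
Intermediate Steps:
D = 4 + I*√6/6 (D = 4 + √(-5 - 1)/6 = 4 + √(-6)/6 = 4 + (I*√6)/6 = 4 + I*√6/6 ≈ 4.0 + 0.40825*I)
J(P, I) = 6 + P
j = 78210/53 (j = -(-625680)/424 = -7821*(-10/53) = 78210/53 ≈ 1475.7)
p = 379525 (p = (6 + 11)*22325 = 17*22325 = 379525)
j/p = (78210/53)/379525 = (78210/53)*(1/379525) = 15642/4022965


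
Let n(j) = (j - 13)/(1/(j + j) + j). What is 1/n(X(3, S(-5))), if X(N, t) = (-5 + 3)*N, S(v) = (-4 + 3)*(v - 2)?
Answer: 73/228 ≈ 0.32018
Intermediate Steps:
S(v) = 2 - v (S(v) = -(-2 + v) = 2 - v)
X(N, t) = -2*N
n(j) = (-13 + j)/(j + 1/(2*j)) (n(j) = (-13 + j)/(1/(2*j) + j) = (-13 + j)/(j + 1/(2*j)))
1/n(X(3, S(-5))) = 1/(2*(-2*3)*(-13 - 2*3)/(1 + 2*(-2*3)²)) = 1/(2*(-6)*(-13 - 6)/(1 + 2*(-6)²)) = 1/(2*(-6)*(-19)/(1 + 2*36)) = 1/(2*(-6)*(-19)/(1 + 72)) = 1/(2*(-6)*(-19)/73) = 1/(2*(-6)*(1/73)*(-19)) = 1/(228/73) = 73/228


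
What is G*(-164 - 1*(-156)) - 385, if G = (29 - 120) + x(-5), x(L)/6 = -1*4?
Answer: 535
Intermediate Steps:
x(L) = -24 (x(L) = 6*(-1*4) = 6*(-4) = -24)
G = -115 (G = (29 - 120) - 24 = -91 - 24 = -115)
G*(-164 - 1*(-156)) - 385 = -115*(-164 - 1*(-156)) - 385 = -115*(-164 + 156) - 385 = -115*(-8) - 385 = 920 - 385 = 535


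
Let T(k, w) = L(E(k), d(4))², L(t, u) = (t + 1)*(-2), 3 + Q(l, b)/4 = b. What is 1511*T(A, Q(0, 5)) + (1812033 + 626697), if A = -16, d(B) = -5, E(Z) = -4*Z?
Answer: 27974630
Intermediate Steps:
Q(l, b) = -12 + 4*b
L(t, u) = -2 - 2*t (L(t, u) = (1 + t)*(-2) = -2 - 2*t)
T(k, w) = (-2 + 8*k)² (T(k, w) = (-2 - (-8)*k)² = (-2 + 8*k)²)
1511*T(A, Q(0, 5)) + (1812033 + 626697) = 1511*(4*(1 - 4*(-16))²) + (1812033 + 626697) = 1511*(4*(1 + 64)²) + 2438730 = 1511*(4*65²) + 2438730 = 1511*(4*4225) + 2438730 = 1511*16900 + 2438730 = 25535900 + 2438730 = 27974630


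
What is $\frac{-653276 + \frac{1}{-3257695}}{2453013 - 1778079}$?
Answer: $- \frac{709391319607}{732909705710} \approx -0.96791$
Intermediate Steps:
$\frac{-653276 + \frac{1}{-3257695}}{2453013 - 1778079} = \frac{-653276 - \frac{1}{3257695}}{674934} = \left(- \frac{2128173958821}{3257695}\right) \frac{1}{674934} = - \frac{709391319607}{732909705710}$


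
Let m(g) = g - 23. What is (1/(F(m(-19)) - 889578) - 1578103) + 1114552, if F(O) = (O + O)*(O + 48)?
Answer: -412598401183/890082 ≈ -4.6355e+5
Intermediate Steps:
m(g) = -23 + g
F(O) = 2*O*(48 + O) (F(O) = (2*O)*(48 + O) = 2*O*(48 + O))
(1/(F(m(-19)) - 889578) - 1578103) + 1114552 = (1/(2*(-23 - 19)*(48 + (-23 - 19)) - 889578) - 1578103) + 1114552 = (1/(2*(-42)*(48 - 42) - 889578) - 1578103) + 1114552 = (1/(2*(-42)*6 - 889578) - 1578103) + 1114552 = (1/(-504 - 889578) - 1578103) + 1114552 = (1/(-890082) - 1578103) + 1114552 = (-1/890082 - 1578103) + 1114552 = -1404641074447/890082 + 1114552 = -412598401183/890082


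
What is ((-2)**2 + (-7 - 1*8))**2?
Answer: 121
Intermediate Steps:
((-2)**2 + (-7 - 1*8))**2 = (4 + (-7 - 8))**2 = (4 - 15)**2 = (-11)**2 = 121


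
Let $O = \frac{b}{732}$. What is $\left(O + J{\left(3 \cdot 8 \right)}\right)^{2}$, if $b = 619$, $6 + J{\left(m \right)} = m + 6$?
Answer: $\frac{330766969}{535824} \approx 617.31$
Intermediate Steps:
$J{\left(m \right)} = m$ ($J{\left(m \right)} = -6 + \left(m + 6\right) = -6 + \left(6 + m\right) = m$)
$O = \frac{619}{732} \approx 0.84563$
$\left(O + J{\left(3 \cdot 8 \right)}\right)^{2} = \left(\frac{619}{732} + 3 \cdot 8\right)^{2} = \left(\frac{619}{732} + 24\right)^{2} = \left(\frac{18187}{732}\right)^{2} = \frac{330766969}{535824}$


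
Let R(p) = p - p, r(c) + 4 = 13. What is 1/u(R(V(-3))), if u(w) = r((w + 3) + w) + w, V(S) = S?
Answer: 1/9 ≈ 0.11111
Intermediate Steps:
r(c) = 9 (r(c) = -4 + 13 = 9)
R(p) = 0
u(w) = 9 + w
1/u(R(V(-3))) = 1/(9 + 0) = 1/9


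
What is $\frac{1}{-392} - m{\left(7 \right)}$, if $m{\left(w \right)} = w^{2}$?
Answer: $- \frac{19209}{392} \approx -49.003$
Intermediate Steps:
$\frac{1}{-392} - m{\left(7 \right)} = \frac{1}{-392} - 7^{2} = - \frac{1}{392} - 49 = - \frac{19209}{392}$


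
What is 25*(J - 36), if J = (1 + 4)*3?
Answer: -525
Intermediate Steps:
J = 15 (J = 5*3 = 15)
25*(J - 36) = 25*(15 - 36) = 25*(-21) = -525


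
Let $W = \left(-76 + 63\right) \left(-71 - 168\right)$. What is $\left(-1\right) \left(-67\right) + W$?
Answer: $3174$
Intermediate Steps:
$W = 3107$ ($W = \left(-13\right) \left(-239\right) = 3107$)
$\left(-1\right) \left(-67\right) + W = \left(-1\right) \left(-67\right) + 3107 = 67 + 3107 = 3174$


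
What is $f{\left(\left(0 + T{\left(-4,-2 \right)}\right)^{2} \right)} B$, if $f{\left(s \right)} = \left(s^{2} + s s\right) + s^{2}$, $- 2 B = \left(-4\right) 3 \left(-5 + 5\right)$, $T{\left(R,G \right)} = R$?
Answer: $0$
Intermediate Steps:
$B = 0$ ($B = - \frac{\left(-4\right) 3 \left(-5 + 5\right)}{2} = - \frac{\left(-12\right) 0}{2} = \left(- \frac{1}{2}\right) 0 = 0$)
$f{\left(s \right)} = 3 s^{2}$ ($f{\left(s \right)} = \left(s^{2} + s^{2}\right) + s^{2} = 2 s^{2} + s^{2} = 3 s^{2}$)
$f{\left(\left(0 + T{\left(-4,-2 \right)}\right)^{2} \right)} B = 3 \left(\left(0 - 4\right)^{2}\right)^{2} \cdot 0 = 3 \left(\left(-4\right)^{2}\right)^{2} \cdot 0 = 3 \cdot 16^{2} \cdot 0 = 3 \cdot 256 \cdot 0 = 768 \cdot 0 = 0$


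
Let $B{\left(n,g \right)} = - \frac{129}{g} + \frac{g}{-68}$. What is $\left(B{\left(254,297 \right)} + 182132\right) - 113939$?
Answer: $\frac{459042949}{6732} \approx 68188.0$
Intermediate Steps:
$B{\left(n,g \right)} = - \frac{129}{g} - \frac{g}{68}$ ($B{\left(n,g \right)} = - \frac{129}{g} + g \left(- \frac{1}{68}\right) = - \frac{129}{g} - \frac{g}{68}$)
$\left(B{\left(254,297 \right)} + 182132\right) - 113939 = \left(\left(- \frac{129}{297} - \frac{297}{68}\right) + 182132\right) - 113939 = \left(\left(\left(-129\right) \frac{1}{297} - \frac{297}{68}\right) + 182132\right) - 113939 = \left(\left(- \frac{43}{99} - \frac{297}{68}\right) + 182132\right) - 113939 = \left(- \frac{32327}{6732} + 182132\right) - 113939 = \frac{1226080297}{6732} - 113939 = \frac{459042949}{6732}$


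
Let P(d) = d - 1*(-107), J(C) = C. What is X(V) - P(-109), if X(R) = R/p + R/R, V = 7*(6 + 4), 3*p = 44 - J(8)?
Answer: 53/6 ≈ 8.8333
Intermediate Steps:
P(d) = 107 + d (P(d) = d + 107 = 107 + d)
p = 12 (p = (44 - 1*8)/3 = (44 - 8)/3 = (1/3)*36 = 12)
V = 70 (V = 7*10 = 70)
X(R) = 1 + R/12 (X(R) = R/12 + R/R = R*(1/12) + 1 = R/12 + 1 = 1 + R/12)
X(V) - P(-109) = (1 + (1/12)*70) - (107 - 109) = (1 + 35/6) - 1*(-2) = 41/6 + 2 = 53/6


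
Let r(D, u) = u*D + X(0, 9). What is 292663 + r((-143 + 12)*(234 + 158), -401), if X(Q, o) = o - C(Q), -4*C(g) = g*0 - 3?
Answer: 83539293/4 ≈ 2.0885e+7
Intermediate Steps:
C(g) = ¾ (C(g) = -(g*0 - 3)/4 = -(0 - 3)/4 = -¼*(-3) = ¾)
X(Q, o) = -¾ + o (X(Q, o) = o - 1*¾ = o - ¾ = -¾ + o)
r(D, u) = 33/4 + D*u (r(D, u) = u*D + (-¾ + 9) = D*u + 33/4 = 33/4 + D*u)
292663 + r((-143 + 12)*(234 + 158), -401) = 292663 + (33/4 + ((-143 + 12)*(234 + 158))*(-401)) = 292663 + (33/4 - 131*392*(-401)) = 292663 + (33/4 - 51352*(-401)) = 292663 + (33/4 + 20592152) = 292663 + 82368641/4 = 83539293/4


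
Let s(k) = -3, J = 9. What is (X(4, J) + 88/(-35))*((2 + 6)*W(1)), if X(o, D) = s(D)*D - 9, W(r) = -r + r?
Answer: 0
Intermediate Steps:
W(r) = 0
X(o, D) = -9 - 3*D (X(o, D) = -3*D - 9 = -9 - 3*D)
(X(4, J) + 88/(-35))*((2 + 6)*W(1)) = ((-9 - 3*9) + 88/(-35))*((2 + 6)*0) = ((-9 - 27) + 88*(-1/35))*(8*0) = (-36 - 88/35)*0 = -1348/35*0 = 0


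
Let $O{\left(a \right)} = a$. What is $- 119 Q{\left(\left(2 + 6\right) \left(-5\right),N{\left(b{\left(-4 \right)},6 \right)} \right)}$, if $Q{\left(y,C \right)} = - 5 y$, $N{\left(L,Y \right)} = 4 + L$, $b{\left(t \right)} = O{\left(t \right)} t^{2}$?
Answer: $-23800$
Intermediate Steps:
$b{\left(t \right)} = t^{3}$ ($b{\left(t \right)} = t t^{2} = t^{3}$)
$- 119 Q{\left(\left(2 + 6\right) \left(-5\right),N{\left(b{\left(-4 \right)},6 \right)} \right)} = - 119 \left(- 5 \left(2 + 6\right) \left(-5\right)\right) = - 119 \left(- 5 \cdot 8 \left(-5\right)\right) = - 119 \left(\left(-5\right) \left(-40\right)\right) = \left(-119\right) 200 = -23800$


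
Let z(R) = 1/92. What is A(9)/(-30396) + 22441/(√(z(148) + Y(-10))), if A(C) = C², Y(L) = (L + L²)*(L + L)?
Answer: -27/10132 - 44882*I*√3808777/165599 ≈ -0.0026648 - 528.94*I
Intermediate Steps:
z(R) = 1/92
Y(L) = 2*L*(L + L²) (Y(L) = (L + L²)*(2*L) = 2*L*(L + L²))
A(9)/(-30396) + 22441/(√(z(148) + Y(-10))) = 9²/(-30396) + 22441/(√(1/92 + 2*(-10)²*(1 - 10))) = 81*(-1/30396) + 22441/(√(1/92 + 2*100*(-9))) = -27/10132 + 22441/(√(1/92 - 1800)) = -27/10132 + 22441/(√(-165599/92)) = -27/10132 + 22441/((I*√3808777/46)) = -27/10132 + 22441*(-2*I*√3808777/165599) = -27/10132 - 44882*I*√3808777/165599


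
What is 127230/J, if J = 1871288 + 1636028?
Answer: 63615/1753658 ≈ 0.036276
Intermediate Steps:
J = 3507316
127230/J = 127230/3507316 = 127230*(1/3507316) = 63615/1753658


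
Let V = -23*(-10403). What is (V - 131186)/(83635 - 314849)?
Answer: -108083/231214 ≈ -0.46746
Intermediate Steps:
V = 239269
(V - 131186)/(83635 - 314849) = (239269 - 131186)/(83635 - 314849) = 108083/(-231214) = 108083*(-1/231214) = -108083/231214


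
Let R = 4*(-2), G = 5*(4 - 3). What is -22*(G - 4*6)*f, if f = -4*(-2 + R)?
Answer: 16720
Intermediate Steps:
G = 5 (G = 5*1 = 5)
R = -8
f = 40 (f = -4*(-2 - 8) = -4*(-10) = 40)
-22*(G - 4*6)*f = -22*(5 - 4*6)*40 = -22*(5 - 24)*40 = -(-418)*40 = -22*(-760) = 16720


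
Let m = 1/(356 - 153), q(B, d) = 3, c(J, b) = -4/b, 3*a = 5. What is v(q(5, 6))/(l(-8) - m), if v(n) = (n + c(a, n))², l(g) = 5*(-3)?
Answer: -5075/27414 ≈ -0.18512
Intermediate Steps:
a = 5/3 (a = (⅓)*5 = 5/3 ≈ 1.6667)
l(g) = -15
v(n) = (n - 4/n)²
m = 1/203 ≈ 0.0049261
v(q(5, 6))/(l(-8) - m) = ((-4 + 3²)²/3²)/(-15 - 1*1/203) = ((-4 + 9)²/9)/(-15 - 1/203) = ((⅑)*5²)/(-3046/203) = ((⅑)*25)*(-203/3046) = (25/9)*(-203/3046) = -5075/27414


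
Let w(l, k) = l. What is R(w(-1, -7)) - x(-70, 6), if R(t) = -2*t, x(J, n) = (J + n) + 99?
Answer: -33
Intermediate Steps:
x(J, n) = 99 + J + n
R(w(-1, -7)) - x(-70, 6) = -2*(-1) - (99 - 70 + 6) = 2 - 1*35 = 2 - 35 = -33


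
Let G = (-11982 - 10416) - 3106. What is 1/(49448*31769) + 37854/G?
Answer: -3716585003609/2504036138128 ≈ -1.4842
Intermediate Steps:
G = -25504 (G = -22398 - 3106 = -25504)
1/(49448*31769) + 37854/G = 1/(49448*31769) + 37854/(-25504) = (1/49448)*(1/31769) + 37854*(-1/25504) = 1/1570913512 - 18927/12752 = -3716585003609/2504036138128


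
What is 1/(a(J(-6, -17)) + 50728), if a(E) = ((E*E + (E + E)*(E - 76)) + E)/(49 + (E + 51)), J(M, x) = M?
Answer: 47/2384723 ≈ 1.9709e-5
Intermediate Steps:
a(E) = (E + E² + 2*E*(-76 + E))/(100 + E) (a(E) = ((E² + (2*E)*(-76 + E)) + E)/(49 + (51 + E)) = ((E² + 2*E*(-76 + E)) + E)/(100 + E) = (E + E² + 2*E*(-76 + E))/(100 + E))
1/(a(J(-6, -17)) + 50728) = 1/(-6*(-151 + 3*(-6))/(100 - 6) + 50728) = 1/(-6*(-151 - 18)/94 + 50728) = 1/(-6*1/94*(-169) + 50728) = 1/(507/47 + 50728) = 1/(2384723/47) = 47/2384723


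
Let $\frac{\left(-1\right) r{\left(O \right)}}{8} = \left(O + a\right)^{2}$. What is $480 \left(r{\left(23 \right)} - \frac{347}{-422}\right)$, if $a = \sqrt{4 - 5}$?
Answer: $- \frac{427723440}{211} - 176640 i \approx -2.0271 \cdot 10^{6} - 1.7664 \cdot 10^{5} i$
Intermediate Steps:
$a = i$ ($a = \sqrt{-1} = i \approx 1.0 i$)
$r{\left(O \right)} = - 8 \left(i + O\right)^{2}$ ($r{\left(O \right)} = - 8 \left(O + i\right)^{2} = - 8 \left(i + O\right)^{2}$)
$480 \left(r{\left(23 \right)} - \frac{347}{-422}\right) = 480 \left(- 8 \left(i + 23\right)^{2} - \frac{347}{-422}\right) = 480 \left(- 8 \left(23 + i\right)^{2} - - \frac{347}{422}\right) = 480 \left(- 8 \left(23 + i\right)^{2} + \frac{347}{422}\right) = 480 \left(\frac{347}{422} - 8 \left(23 + i\right)^{2}\right) = \frac{83280}{211} - 3840 \left(23 + i\right)^{2}$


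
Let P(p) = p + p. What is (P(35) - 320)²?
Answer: 62500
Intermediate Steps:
P(p) = 2*p
(P(35) - 320)² = (2*35 - 320)² = (70 - 320)² = (-250)² = 62500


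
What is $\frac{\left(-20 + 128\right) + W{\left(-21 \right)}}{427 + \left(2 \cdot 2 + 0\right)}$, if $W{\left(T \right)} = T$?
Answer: $\frac{87}{431} \approx 0.20186$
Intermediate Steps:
$\frac{\left(-20 + 128\right) + W{\left(-21 \right)}}{427 + \left(2 \cdot 2 + 0\right)} = \frac{\left(-20 + 128\right) - 21}{427 + \left(2 \cdot 2 + 0\right)} = \frac{108 - 21}{427 + \left(4 + 0\right)} = \frac{87}{427 + 4} = \frac{87}{431}$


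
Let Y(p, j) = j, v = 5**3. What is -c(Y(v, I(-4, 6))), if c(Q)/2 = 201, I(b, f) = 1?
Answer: -402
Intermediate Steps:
v = 125
c(Q) = 402 (c(Q) = 2*201 = 402)
-c(Y(v, I(-4, 6))) = -1*402 = -402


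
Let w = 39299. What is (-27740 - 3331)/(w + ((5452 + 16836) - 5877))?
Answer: -10357/18570 ≈ -0.55773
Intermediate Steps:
(-27740 - 3331)/(w + ((5452 + 16836) - 5877)) = (-27740 - 3331)/(39299 + ((5452 + 16836) - 5877)) = -31071/(39299 + (22288 - 5877)) = -31071/(39299 + 16411) = -31071/55710 = -31071*1/55710 = -10357/18570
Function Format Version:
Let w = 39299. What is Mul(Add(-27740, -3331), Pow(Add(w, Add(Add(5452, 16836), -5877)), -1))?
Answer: Rational(-10357, 18570) ≈ -0.55773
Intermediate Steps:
Mul(Add(-27740, -3331), Pow(Add(w, Add(Add(5452, 16836), -5877)), -1)) = Mul(Add(-27740, -3331), Pow(Add(39299, Add(Add(5452, 16836), -5877)), -1)) = Mul(-31071, Pow(Add(39299, Add(22288, -5877)), -1)) = Mul(-31071, Pow(Add(39299, 16411), -1)) = Mul(-31071, Pow(55710, -1)) = Mul(-31071, Rational(1, 55710)) = Rational(-10357, 18570)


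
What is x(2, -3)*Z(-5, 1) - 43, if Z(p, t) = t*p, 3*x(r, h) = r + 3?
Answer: -154/3 ≈ -51.333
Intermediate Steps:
x(r, h) = 1 + r/3 (x(r, h) = (r + 3)/3 = (3 + r)/3 = 1 + r/3)
Z(p, t) = p*t
x(2, -3)*Z(-5, 1) - 43 = (1 + (⅓)*2)*(-5*1) - 43 = (1 + ⅔)*(-5) - 43 = (5/3)*(-5) - 43 = -25/3 - 43 = -154/3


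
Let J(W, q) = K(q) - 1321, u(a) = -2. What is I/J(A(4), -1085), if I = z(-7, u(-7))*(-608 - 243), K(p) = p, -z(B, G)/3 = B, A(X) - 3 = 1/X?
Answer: 5957/802 ≈ 7.4277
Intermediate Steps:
A(X) = 3 + 1/X
z(B, G) = -3*B
J(W, q) = -1321 + q (J(W, q) = q - 1321 = -1321 + q)
I = -17871 (I = (-3*(-7))*(-608 - 243) = 21*(-851) = -17871)
I/J(A(4), -1085) = -17871/(-1321 - 1085) = -17871/(-2406) = -17871*(-1/2406) = 5957/802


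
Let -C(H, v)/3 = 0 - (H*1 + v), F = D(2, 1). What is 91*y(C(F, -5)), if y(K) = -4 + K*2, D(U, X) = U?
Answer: -2002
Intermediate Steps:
F = 2
C(H, v) = 3*H + 3*v (C(H, v) = -3*(0 - (H*1 + v)) = -3*(0 - (H + v)) = -3*(0 + (-H - v)) = -3*(-H - v) = 3*H + 3*v)
y(K) = -4 + 2*K
91*y(C(F, -5)) = 91*(-4 + 2*(3*2 + 3*(-5))) = 91*(-4 + 2*(6 - 15)) = 91*(-4 + 2*(-9)) = 91*(-4 - 18) = 91*(-22) = -2002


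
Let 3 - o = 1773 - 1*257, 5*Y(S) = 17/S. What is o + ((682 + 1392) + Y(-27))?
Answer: 75718/135 ≈ 560.87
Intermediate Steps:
Y(S) = 17/(5*S) (Y(S) = (17/S)/5 = 17/(5*S))
o = -1513 (o = 3 - (1773 - 1*257) = 3 - (1773 - 257) = 3 - 1*1516 = 3 - 1516 = -1513)
o + ((682 + 1392) + Y(-27)) = -1513 + ((682 + 1392) + (17/5)/(-27)) = -1513 + (2074 + (17/5)*(-1/27)) = -1513 + (2074 - 17/135) = -1513 + 279973/135 = 75718/135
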